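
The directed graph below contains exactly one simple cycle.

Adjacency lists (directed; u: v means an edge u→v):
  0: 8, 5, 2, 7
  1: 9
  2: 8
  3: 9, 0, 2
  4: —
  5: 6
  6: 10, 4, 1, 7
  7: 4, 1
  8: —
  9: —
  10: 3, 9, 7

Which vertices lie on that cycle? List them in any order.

0, 3, 5, 6, 10

DFS with gray/black marking from 0:
0 gray
  8 gray
  8 black
  5 gray
    6 gray
      10 gray
        3 gray
          9 gray
          9 black
          3→0: 0 is gray → back edge
Back edge closes the cycle 0 → 5 → 6 → 10 → 3 → 0; its vertices are {0, 3, 5, 6, 10}.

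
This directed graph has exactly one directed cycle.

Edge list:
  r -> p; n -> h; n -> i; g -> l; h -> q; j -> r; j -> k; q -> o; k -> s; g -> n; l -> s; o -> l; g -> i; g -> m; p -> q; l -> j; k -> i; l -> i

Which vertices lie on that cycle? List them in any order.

j, l, o, p, q, r

DFS with gray/black marking from l:
l gray
  s gray
  s black
  i gray
  i black
  j gray
    r gray
      p gray
        q gray
          o gray
            o→l: l is gray → back edge
Back edge closes the cycle l → j → r → p → q → o → l; its vertices are {j, l, o, p, q, r}.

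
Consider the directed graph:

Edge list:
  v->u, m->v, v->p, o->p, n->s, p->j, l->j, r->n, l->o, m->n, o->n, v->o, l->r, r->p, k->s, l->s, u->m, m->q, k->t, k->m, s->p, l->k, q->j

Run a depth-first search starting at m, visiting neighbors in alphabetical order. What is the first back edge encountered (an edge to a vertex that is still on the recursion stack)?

DFS from m (visiting neighbors in alphabetical order); mark gray on enter, black on exit:
m gray
  n gray
    s gray
      p gray
        j gray
        j black
      p black
    s black
  n black
  q gray
    q→j: j black — skip
  q black
  v gray
    o gray
      o→n: n black — skip
      o→p: p black — skip
    o black
    v→p: p black — skip
    u gray
      u→m: m is gray → back edge
First back edge: u → m.

u->m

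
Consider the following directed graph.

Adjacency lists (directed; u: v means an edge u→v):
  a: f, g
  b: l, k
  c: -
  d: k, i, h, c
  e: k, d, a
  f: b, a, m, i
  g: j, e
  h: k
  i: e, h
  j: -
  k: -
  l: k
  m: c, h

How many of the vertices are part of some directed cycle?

6

A vertex is on a directed cycle iff it belongs to a strongly connected component of size ≥ 2 (or has a self-loop).
The vertices on cycles are {a, d, e, f, g, i} — 6 in total.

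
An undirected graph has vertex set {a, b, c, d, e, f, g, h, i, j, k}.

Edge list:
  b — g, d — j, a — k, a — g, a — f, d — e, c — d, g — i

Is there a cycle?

No

DFS, tracking each vertex's parent; an edge to a visited non-parent vertex closes a cycle.
Start from c:
visit c (parent –)
  visit d (parent c)
    d–c: parent, skip
    visit j (parent d)
      j–d: parent, skip
    visit e (parent d)
      e–d: parent, skip
visit a (parent –)
  visit f (parent a)
    f–a: parent, skip
  visit k (parent a)
    k–a: parent, skip
  visit g (parent a)
    visit b (parent g)
      b–g: parent, skip
    visit i (parent g)
      i–g: parent, skip
    g–a: parent, skip
visit h (parent –)
No non-parent visited neighbor found — the graph is a forest.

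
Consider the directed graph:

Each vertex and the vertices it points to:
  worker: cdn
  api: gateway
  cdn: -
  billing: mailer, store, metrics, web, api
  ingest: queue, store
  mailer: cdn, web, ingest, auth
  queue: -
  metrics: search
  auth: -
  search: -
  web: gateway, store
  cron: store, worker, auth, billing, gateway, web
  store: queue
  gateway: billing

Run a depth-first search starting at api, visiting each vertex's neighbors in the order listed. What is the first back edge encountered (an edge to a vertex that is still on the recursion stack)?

DFS from api (visiting each vertex's neighbors in the order listed); mark gray on enter, black on exit:
api gray
  gateway gray
    billing gray
      mailer gray
        cdn gray
        cdn black
        web gray
          web→gateway: gateway is gray → back edge
First back edge: web → gateway.

web→gateway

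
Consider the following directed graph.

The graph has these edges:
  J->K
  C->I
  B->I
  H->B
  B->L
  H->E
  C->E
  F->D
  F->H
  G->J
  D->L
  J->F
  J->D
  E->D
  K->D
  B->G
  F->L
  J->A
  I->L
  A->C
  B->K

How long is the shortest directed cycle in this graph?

5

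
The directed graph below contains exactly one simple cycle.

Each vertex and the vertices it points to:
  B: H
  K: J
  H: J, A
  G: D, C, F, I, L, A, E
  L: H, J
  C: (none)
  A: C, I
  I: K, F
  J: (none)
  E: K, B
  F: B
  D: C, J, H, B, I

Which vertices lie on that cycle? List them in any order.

DFS with gray/black marking from A:
A gray
  C gray
  C black
  I gray
    K gray
      J gray
      J black
    K black
    F gray
      B gray
        H gray
          H→J: J black — skip
          H→A: A is gray → back edge
Back edge closes the cycle A → I → F → B → H → A; its vertices are {A, B, F, H, I}.

A, B, F, H, I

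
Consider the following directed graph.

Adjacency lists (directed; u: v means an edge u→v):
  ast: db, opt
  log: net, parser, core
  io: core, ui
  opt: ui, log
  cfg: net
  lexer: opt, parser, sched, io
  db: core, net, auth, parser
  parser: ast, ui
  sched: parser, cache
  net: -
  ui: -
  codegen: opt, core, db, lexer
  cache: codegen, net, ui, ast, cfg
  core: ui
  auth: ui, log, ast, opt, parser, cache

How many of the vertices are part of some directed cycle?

A vertex is on a directed cycle iff it belongs to a strongly connected component of size ≥ 2 (or has a self-loop).
The vertices on cycles are {db, ast, log, opt, auth, cache, lexer, sched, parser, codegen} — 10 in total.

10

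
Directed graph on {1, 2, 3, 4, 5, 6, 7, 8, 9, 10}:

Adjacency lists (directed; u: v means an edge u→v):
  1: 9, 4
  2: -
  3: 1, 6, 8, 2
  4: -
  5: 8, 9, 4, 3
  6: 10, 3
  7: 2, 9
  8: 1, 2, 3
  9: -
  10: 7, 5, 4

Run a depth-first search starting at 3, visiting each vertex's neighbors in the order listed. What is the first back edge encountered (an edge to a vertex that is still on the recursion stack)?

DFS from 3 (visiting each vertex's neighbors in the order listed); mark gray on enter, black on exit:
3 gray
  1 gray
    9 gray
    9 black
    4 gray
    4 black
  1 black
  6 gray
    10 gray
      7 gray
        2 gray
        2 black
        7→9: 9 black — skip
      7 black
      5 gray
        8 gray
          8→1: 1 black — skip
          8→2: 2 black — skip
          8→3: 3 is gray → back edge
First back edge: 8 → 3.

8->3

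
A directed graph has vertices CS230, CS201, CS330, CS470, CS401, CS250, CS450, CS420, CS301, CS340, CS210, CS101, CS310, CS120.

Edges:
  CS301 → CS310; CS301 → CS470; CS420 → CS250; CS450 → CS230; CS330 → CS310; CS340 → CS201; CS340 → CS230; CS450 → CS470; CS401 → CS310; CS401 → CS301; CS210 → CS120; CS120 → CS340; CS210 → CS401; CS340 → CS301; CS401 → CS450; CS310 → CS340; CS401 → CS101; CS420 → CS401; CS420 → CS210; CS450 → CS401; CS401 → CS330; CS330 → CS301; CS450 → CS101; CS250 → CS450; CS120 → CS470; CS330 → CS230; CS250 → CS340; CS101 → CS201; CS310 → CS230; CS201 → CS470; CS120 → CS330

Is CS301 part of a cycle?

CS301 is on a cycle iff CS301 can reach itself via ≥1 edge.
CS301 → CS310 → CS340 → CS301 — yes.

Yes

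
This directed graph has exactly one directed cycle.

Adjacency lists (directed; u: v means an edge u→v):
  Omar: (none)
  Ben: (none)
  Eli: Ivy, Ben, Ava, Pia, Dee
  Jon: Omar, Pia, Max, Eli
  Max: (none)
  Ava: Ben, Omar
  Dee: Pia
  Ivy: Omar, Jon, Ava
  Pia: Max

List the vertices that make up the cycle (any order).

DFS with gray/black marking from Eli:
Eli gray
  Ivy gray
    Omar gray
    Omar black
    Jon gray
      Jon→Omar: Omar black — skip
      Pia gray
        Max gray
        Max black
      Pia black
      Jon→Max: Max black — skip
      Jon→Eli: Eli is gray → back edge
Back edge closes the cycle Eli → Ivy → Jon → Eli; its vertices are {Eli, Ivy, Jon}.

Eli, Ivy, Jon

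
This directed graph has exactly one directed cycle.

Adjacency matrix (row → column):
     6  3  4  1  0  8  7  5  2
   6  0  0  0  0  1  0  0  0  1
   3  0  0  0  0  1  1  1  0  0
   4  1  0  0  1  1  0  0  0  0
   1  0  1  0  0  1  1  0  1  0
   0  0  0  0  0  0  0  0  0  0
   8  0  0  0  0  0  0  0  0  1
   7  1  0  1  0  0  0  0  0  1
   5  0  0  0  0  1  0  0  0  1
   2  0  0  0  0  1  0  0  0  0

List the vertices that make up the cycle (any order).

1, 3, 4, 7

DFS with gray/black marking from 3:
3 gray
  7 gray
    2 gray
      0 gray
      0 black
    2 black
    6 gray
      6→0: 0 black — skip
      6→2: 2 black — skip
    6 black
    4 gray
      1 gray
        8 gray
          8→2: 2 black — skip
        8 black
        1→0: 0 black — skip
        1→3: 3 is gray → back edge
Back edge closes the cycle 3 → 7 → 4 → 1 → 3; its vertices are {1, 3, 4, 7}.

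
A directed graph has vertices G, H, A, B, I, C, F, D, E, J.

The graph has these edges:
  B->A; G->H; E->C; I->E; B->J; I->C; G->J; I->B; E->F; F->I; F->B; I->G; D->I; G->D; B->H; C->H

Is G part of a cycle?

Yes

G is on a cycle iff G can reach itself via ≥1 edge.
G → D → I → G — yes.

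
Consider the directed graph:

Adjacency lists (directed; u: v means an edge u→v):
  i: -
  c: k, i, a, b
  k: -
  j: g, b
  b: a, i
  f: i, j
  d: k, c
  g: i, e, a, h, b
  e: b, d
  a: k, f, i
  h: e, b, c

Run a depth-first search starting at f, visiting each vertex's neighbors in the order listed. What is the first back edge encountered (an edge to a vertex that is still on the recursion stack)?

DFS from f (visiting each vertex's neighbors in the order listed); mark gray on enter, black on exit:
f gray
  i gray
  i black
  j gray
    g gray
      g→i: i black — skip
      e gray
        b gray
          a gray
            k gray
            k black
            a→f: f is gray → back edge
First back edge: a → f.

a->f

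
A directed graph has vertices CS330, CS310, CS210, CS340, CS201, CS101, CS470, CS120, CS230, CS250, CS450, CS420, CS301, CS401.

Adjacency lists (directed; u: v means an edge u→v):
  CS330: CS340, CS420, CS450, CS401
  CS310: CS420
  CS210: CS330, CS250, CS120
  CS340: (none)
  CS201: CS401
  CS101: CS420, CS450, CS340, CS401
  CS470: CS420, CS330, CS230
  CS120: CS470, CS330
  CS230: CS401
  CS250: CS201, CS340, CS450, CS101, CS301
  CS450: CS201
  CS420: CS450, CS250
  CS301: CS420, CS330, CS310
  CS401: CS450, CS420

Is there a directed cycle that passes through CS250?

Yes

CS250 is on a cycle iff CS250 can reach itself via ≥1 edge.
CS250 → CS101 → CS420 → CS250 — yes.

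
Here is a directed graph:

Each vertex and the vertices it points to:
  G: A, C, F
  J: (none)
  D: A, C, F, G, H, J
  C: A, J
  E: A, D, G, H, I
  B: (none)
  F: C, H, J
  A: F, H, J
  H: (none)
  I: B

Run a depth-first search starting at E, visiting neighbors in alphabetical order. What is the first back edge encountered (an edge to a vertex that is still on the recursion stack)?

C→A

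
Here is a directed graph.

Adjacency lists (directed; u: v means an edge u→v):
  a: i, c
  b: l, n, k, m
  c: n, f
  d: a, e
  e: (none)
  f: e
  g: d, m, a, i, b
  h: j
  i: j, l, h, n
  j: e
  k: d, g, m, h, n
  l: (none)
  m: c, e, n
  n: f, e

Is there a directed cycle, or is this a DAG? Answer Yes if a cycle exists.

DFS with white/gray/black marking, starting from a:
a gray
  i gray
    j gray
      e gray
      e black
    j black
    l gray
    l black
    h gray
      h→j: j black — skip
    h black
    n gray
      f gray
        f→e: e black — skip
      f black
      n→e: e black — skip
    n black
  i black
  c gray
    c→n: n black — skip
    c→f: f black — skip
  c black
a black
b gray
  b→l: l black — skip
  b→n: n black — skip
  k gray
    d gray
      d→a: a black — skip
      d→e: e black — skip
    d black
    g gray
      g→d: d black — skip
      m gray
        m→c: c black — skip
        m→e: e black — skip
        m→n: n black — skip
      m black
      g→a: a black — skip
      g→i: i black — skip
      g→b: b is gray → back edge
Back edge found, so a cycle exists: b → k → g → b.

Yes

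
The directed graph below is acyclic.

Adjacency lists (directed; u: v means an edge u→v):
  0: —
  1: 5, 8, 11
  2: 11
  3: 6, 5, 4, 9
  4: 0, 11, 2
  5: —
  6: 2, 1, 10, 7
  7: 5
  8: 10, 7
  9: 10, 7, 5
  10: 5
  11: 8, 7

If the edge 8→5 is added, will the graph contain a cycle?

No

Adding 8→5 creates a cycle iff 5 can already reach 8.
Explore from 5: no path reaches 8. The graph stays acyclic.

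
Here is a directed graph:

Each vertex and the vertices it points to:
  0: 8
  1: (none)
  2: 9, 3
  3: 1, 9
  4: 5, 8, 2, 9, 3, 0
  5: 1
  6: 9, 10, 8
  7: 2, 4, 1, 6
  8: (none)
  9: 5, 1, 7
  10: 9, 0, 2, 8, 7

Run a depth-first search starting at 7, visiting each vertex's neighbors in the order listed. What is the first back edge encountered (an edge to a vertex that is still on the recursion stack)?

DFS from 7 (visiting each vertex's neighbors in the order listed); mark gray on enter, black on exit:
7 gray
  2 gray
    9 gray
      5 gray
        1 gray
        1 black
      5 black
      9→1: 1 black — skip
      9→7: 7 is gray → back edge
First back edge: 9 → 7.

9→7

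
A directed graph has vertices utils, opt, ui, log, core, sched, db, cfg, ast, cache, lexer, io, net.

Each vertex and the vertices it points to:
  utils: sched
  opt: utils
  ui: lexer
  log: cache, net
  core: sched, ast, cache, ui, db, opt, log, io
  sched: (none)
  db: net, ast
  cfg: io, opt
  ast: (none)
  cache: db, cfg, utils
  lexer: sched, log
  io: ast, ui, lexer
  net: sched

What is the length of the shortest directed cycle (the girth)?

For each vertex v, BFS finds the shortest path from v back to v.
The shortest such closed walk is cache → cfg → io → lexer → log → cache, length 5.

5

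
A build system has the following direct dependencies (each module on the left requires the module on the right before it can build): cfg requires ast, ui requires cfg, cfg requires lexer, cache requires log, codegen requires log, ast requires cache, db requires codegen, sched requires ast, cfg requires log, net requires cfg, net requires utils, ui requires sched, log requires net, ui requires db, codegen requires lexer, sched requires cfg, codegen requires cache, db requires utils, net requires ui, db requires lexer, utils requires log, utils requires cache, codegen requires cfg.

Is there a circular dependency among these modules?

DFS with white/gray/black marking, starting from cfg:
cfg gray
  log gray
    net gray
      utils gray
        utils→log: log is gray → back edge
Back edge found, so a cycle exists: log → net → utils → log.

Yes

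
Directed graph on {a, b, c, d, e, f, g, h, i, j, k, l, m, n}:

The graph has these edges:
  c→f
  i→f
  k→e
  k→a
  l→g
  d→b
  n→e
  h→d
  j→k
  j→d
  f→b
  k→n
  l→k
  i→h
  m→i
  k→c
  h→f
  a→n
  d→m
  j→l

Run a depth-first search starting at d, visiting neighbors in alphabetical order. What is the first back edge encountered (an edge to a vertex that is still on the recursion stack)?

DFS from d (visiting neighbors in alphabetical order); mark gray on enter, black on exit:
d gray
  b gray
  b black
  m gray
    i gray
      f gray
        f→b: b black — skip
      f black
      h gray
        h→d: d is gray → back edge
First back edge: h → d.

h->d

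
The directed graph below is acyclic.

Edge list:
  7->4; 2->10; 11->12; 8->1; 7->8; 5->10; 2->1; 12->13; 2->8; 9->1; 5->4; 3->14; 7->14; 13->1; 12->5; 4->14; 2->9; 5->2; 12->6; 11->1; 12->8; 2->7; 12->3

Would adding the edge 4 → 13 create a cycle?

Adding 4→13 creates a cycle iff 13 can already reach 4.
Explore from 13: no path reaches 4. The graph stays acyclic.

No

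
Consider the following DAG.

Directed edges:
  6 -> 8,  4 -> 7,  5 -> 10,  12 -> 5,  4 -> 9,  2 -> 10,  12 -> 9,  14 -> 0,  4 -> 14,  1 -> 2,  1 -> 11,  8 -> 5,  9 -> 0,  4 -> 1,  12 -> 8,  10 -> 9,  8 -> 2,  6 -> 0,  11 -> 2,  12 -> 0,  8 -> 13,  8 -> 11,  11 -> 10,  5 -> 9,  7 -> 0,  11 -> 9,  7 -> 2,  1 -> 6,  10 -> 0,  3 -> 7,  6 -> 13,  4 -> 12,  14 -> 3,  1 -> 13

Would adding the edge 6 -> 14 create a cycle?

Adding 6→14 creates a cycle iff 14 can already reach 6.
Explore from 14: no path reaches 6. The graph stays acyclic.

No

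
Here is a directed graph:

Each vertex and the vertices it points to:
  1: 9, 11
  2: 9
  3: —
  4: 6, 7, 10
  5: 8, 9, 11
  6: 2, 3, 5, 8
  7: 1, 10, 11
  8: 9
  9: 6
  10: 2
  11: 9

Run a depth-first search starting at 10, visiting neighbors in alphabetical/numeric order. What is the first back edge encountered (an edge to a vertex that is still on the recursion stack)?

DFS from 10 (visiting neighbors in alphabetical/numeric order); mark gray on enter, black on exit:
10 gray
  2 gray
    9 gray
      6 gray
        6→2: 2 is gray → back edge
First back edge: 6 → 2.

6→2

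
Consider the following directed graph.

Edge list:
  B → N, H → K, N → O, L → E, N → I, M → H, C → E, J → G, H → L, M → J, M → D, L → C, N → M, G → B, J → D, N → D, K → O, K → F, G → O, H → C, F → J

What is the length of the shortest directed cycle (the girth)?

5

For each vertex v, BFS finds the shortest path from v back to v.
The shortest such closed walk is N → M → J → G → B → N, length 5.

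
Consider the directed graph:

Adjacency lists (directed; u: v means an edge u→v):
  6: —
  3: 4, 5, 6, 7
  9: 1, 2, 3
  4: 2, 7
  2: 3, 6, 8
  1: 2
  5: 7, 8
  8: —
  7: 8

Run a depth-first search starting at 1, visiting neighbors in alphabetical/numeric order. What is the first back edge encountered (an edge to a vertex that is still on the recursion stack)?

DFS from 1 (visiting neighbors in alphabetical/numeric order); mark gray on enter, black on exit:
1 gray
  2 gray
    3 gray
      4 gray
        4→2: 2 is gray → back edge
First back edge: 4 → 2.

4→2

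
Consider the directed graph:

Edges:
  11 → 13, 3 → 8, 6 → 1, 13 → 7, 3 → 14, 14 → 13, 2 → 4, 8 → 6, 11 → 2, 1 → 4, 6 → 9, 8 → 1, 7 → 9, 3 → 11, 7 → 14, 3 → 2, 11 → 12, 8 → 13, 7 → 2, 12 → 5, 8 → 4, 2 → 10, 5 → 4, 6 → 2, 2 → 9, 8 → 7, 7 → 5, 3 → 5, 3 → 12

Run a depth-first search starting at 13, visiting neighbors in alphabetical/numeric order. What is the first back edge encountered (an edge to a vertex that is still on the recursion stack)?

14->13

DFS from 13 (visiting neighbors in alphabetical/numeric order); mark gray on enter, black on exit:
13 gray
  7 gray
    2 gray
      4 gray
      4 black
      9 gray
      9 black
      10 gray
      10 black
    2 black
    5 gray
      5→4: 4 black — skip
    5 black
    7→9: 9 black — skip
    14 gray
      14→13: 13 is gray → back edge
First back edge: 14 → 13.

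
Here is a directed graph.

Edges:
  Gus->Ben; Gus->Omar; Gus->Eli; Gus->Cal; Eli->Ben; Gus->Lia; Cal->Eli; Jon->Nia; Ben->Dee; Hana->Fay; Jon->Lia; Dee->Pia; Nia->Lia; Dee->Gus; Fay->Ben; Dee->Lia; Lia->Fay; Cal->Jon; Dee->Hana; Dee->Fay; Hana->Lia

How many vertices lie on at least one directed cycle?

A vertex is on a directed cycle iff it belongs to a strongly connected component of size ≥ 2 (or has a self-loop).
The vertices on cycles are {Ben, Cal, Dee, Eli, Fay, Gus, Jon, Lia, Nia, Hana} — 10 in total.

10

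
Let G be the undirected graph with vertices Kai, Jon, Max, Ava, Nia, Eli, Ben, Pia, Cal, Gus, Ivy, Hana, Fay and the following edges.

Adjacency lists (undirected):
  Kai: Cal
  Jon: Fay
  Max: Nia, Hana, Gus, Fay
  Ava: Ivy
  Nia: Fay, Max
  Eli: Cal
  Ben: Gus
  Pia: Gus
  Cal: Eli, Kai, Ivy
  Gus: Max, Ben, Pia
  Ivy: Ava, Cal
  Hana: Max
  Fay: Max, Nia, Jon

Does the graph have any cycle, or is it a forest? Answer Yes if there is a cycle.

DFS, tracking each vertex's parent; an edge to a visited non-parent vertex closes a cycle.
Start from Fay:
visit Fay (parent –)
  visit Max (parent Fay)
    visit Nia (parent Max)
      Nia–Fay: Fay visited and ≠ parent → cycle
Cycle: Fay – Max – Nia – Fay.

Yes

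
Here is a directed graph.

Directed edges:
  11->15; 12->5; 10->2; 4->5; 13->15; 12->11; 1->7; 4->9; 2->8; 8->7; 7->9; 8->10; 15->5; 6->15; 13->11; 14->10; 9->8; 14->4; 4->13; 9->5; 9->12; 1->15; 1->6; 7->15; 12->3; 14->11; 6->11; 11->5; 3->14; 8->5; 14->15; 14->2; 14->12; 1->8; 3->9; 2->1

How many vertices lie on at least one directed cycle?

A vertex is on a directed cycle iff it belongs to a strongly connected component of size ≥ 2 (or has a self-loop).
The vertices on cycles are {1, 2, 3, 4, 7, 8, 9, 10, 12, 14} — 10 in total.

10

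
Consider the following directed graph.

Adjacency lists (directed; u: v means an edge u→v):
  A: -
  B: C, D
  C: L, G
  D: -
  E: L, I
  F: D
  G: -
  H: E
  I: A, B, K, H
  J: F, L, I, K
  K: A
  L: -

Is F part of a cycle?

No

F lies on a cycle iff there is a path from F back to itself.
Exploring from F, it never reaches itself; equivalently, its strongly connected component is a singleton.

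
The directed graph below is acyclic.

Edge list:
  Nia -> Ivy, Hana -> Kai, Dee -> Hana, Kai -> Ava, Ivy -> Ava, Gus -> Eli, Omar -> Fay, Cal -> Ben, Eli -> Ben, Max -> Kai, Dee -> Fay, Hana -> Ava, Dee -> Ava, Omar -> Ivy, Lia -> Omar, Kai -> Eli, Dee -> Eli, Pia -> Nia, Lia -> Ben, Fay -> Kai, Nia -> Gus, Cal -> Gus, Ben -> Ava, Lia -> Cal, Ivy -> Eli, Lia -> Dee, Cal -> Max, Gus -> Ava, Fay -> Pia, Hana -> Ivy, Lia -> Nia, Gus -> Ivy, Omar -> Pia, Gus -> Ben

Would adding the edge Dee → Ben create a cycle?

No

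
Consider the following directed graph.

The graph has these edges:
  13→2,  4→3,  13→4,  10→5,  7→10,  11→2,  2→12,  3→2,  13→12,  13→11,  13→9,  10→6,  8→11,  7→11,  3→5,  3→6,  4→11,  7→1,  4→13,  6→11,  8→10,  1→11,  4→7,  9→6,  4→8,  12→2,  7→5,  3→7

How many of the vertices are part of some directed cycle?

4

A vertex is on a directed cycle iff it belongs to a strongly connected component of size ≥ 2 (or has a self-loop).
The vertices on cycles are {2, 4, 12, 13} — 4 in total.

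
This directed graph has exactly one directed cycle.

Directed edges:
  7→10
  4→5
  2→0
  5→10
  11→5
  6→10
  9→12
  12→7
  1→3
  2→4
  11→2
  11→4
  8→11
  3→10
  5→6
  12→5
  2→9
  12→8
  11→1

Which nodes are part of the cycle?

DFS with gray/black marking from 11:
11 gray
  4 gray
    5 gray
      10 gray
      10 black
      6 gray
        6→10: 10 black — skip
      6 black
    5 black
  4 black
  2 gray
    9 gray
      12 gray
        7 gray
          7→10: 10 black — skip
        7 black
        8 gray
          8→11: 11 is gray → back edge
Back edge closes the cycle 11 → 2 → 9 → 12 → 8 → 11; its vertices are {2, 8, 9, 11, 12}.

2, 8, 9, 11, 12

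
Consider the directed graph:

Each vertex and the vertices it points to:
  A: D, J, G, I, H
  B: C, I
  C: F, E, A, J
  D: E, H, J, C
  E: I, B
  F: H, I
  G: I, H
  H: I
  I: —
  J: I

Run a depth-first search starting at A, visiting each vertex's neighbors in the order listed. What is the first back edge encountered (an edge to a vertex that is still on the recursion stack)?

DFS from A (visiting each vertex's neighbors in the order listed); mark gray on enter, black on exit:
A gray
  D gray
    E gray
      I gray
      I black
      B gray
        C gray
          F gray
            H gray
              H→I: I black — skip
            H black
            F→I: I black — skip
          F black
          C→E: E is gray → back edge
First back edge: C → E.

C->E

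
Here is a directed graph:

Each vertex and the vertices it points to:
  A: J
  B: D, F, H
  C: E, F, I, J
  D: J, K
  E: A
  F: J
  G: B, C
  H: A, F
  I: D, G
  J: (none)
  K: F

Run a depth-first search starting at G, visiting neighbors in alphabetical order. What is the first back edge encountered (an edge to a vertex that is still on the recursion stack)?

I->G

DFS from G (visiting neighbors in alphabetical order); mark gray on enter, black on exit:
G gray
  B gray
    D gray
      J gray
      J black
      K gray
        F gray
          F→J: J black — skip
        F black
      K black
    D black
    B→F: F black — skip
    H gray
      A gray
        A→J: J black — skip
      A black
      H→F: F black — skip
    H black
  B black
  C gray
    E gray
      E→A: A black — skip
    E black
    C→F: F black — skip
    I gray
      I→D: D black — skip
      I→G: G is gray → back edge
First back edge: I → G.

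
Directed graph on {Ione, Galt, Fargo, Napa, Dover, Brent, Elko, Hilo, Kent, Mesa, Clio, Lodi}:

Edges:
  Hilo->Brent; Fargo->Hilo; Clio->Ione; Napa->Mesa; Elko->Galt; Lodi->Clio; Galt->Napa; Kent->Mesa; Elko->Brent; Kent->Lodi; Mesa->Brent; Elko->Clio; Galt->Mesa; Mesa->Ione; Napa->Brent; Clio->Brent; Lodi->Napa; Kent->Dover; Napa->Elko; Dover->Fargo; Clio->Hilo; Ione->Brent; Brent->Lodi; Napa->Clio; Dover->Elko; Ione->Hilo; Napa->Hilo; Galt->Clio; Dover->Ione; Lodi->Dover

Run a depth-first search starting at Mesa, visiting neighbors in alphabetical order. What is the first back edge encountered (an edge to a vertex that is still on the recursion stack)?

DFS from Mesa (visiting neighbors in alphabetical order); mark gray on enter, black on exit:
Mesa gray
  Brent gray
    Lodi gray
      Clio gray
        Clio→Brent: Brent is gray → back edge
First back edge: Clio → Brent.

Clio→Brent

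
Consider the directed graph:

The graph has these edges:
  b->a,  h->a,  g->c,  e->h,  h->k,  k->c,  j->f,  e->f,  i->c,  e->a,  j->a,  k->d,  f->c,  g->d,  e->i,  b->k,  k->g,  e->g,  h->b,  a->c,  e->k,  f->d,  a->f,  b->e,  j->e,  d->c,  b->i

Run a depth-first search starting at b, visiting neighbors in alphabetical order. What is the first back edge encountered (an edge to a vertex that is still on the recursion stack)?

h→b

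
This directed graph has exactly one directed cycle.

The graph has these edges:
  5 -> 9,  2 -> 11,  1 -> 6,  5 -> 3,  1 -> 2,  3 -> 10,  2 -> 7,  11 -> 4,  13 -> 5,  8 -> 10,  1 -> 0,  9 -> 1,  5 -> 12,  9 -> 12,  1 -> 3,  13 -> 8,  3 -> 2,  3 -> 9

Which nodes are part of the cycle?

1, 3, 9

DFS with gray/black marking from 9:
9 gray
  12 gray
  12 black
  1 gray
    0 gray
    0 black
    3 gray
      2 gray
        11 gray
          4 gray
          4 black
        11 black
        7 gray
        7 black
      2 black
      3→9: 9 is gray → back edge
Back edge closes the cycle 9 → 1 → 3 → 9; its vertices are {1, 3, 9}.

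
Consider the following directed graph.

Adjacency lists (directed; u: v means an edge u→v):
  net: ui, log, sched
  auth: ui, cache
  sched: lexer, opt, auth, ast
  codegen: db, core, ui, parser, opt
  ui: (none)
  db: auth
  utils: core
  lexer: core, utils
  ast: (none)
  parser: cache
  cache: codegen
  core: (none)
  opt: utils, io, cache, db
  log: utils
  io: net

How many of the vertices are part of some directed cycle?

9

A vertex is on a directed cycle iff it belongs to a strongly connected component of size ≥ 2 (or has a self-loop).
The vertices on cycles are {db, io, net, opt, auth, cache, sched, parser, codegen} — 9 in total.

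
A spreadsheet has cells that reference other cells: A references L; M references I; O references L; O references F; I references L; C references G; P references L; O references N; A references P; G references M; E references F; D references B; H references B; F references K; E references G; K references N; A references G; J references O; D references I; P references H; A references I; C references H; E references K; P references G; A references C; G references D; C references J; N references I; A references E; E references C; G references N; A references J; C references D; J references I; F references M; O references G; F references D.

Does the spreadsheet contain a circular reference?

DFS with white/gray/black marking, starting from G:
G gray
  M gray
    I gray
      L gray
      L black
    I black
  M black
  D gray
    B gray
    B black
    D→I: I black — skip
  D black
  N gray
    N→I: I black — skip
  N black
G black
A gray
  P gray
    P→G: G black — skip
    P→L: L black — skip
    H gray
      H→B: B black — skip
    H black
  P black
  C gray
    C→H: H black — skip
    C→G: G black — skip
    J gray
      J→I: I black — skip
      O gray
        O→G: G black — skip
        O→L: L black — skip
        F gray
          K gray
            K→N: N black — skip
          K black
          F→D: D black — skip
          F→M: M black — skip
        F black
        O→N: N black — skip
      O black
    J black
    C→D: D black — skip
  C black
  A→J: J black — skip
  E gray
    E→G: G black — skip
    E→C: C black — skip
    E→F: F black — skip
    E→K: K black — skip
  E black
  A→I: I black — skip
  A→L: L black — skip
  A→G: G black — skip
A black
Every edge goes to a white or black vertex — no back edge, so the graph is acyclic.

No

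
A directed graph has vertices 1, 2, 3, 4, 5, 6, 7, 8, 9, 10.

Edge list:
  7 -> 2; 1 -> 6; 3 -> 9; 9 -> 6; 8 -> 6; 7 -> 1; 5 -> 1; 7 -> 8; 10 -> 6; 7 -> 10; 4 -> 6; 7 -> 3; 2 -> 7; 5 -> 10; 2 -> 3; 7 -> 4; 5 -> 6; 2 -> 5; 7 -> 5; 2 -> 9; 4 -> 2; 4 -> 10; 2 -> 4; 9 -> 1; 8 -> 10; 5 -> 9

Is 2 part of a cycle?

Yes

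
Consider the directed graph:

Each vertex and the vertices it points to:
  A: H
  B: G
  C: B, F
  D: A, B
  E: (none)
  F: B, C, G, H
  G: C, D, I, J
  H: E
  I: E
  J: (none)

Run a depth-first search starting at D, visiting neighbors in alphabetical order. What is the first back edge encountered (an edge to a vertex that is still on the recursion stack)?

DFS from D (visiting neighbors in alphabetical order); mark gray on enter, black on exit:
D gray
  A gray
    H gray
      E gray
      E black
    H black
  A black
  B gray
    G gray
      C gray
        C→B: B is gray → back edge
First back edge: C → B.

C->B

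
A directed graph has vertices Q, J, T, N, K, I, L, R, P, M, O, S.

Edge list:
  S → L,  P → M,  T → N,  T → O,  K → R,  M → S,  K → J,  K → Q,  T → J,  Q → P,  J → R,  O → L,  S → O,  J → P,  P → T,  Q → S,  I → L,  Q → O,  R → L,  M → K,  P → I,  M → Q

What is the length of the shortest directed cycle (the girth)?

3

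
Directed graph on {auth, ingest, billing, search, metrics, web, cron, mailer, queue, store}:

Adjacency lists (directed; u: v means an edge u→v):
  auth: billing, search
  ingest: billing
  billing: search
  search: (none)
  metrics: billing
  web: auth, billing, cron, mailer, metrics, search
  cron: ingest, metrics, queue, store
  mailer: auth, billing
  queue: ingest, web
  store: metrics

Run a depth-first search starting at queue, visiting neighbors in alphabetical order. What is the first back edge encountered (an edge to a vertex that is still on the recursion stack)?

DFS from queue (visiting neighbors in alphabetical order); mark gray on enter, black on exit:
queue gray
  ingest gray
    billing gray
      search gray
      search black
    billing black
  ingest black
  web gray
    auth gray
      auth→billing: billing black — skip
      auth→search: search black — skip
    auth black
    web→billing: billing black — skip
    cron gray
      cron→ingest: ingest black — skip
      metrics gray
        metrics→billing: billing black — skip
      metrics black
      cron→queue: queue is gray → back edge
First back edge: cron → queue.

cron→queue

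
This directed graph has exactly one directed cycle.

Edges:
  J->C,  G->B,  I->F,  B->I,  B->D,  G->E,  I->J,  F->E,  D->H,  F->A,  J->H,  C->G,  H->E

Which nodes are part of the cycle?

DFS with gray/black marking from B:
B gray
  D gray
    H gray
      E gray
      E black
    H black
  D black
  I gray
    F gray
      A gray
      A black
      F→E: E black — skip
    F black
    J gray
      J→H: H black — skip
      C gray
        G gray
          G→E: E black — skip
          G→B: B is gray → back edge
Back edge closes the cycle B → I → J → C → G → B; its vertices are {B, C, G, I, J}.

B, C, G, I, J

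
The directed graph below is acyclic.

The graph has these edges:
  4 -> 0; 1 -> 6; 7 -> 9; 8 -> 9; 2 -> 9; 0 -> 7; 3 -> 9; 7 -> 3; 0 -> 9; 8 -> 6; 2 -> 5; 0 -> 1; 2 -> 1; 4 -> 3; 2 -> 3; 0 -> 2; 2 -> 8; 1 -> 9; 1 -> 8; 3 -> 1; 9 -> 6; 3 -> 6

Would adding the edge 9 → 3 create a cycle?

Yes

Adding 9→3 creates a cycle iff 3 can already reach 9.
Path from 3: 3 → 9.
So 3 → … → 9 → 3 is a cycle.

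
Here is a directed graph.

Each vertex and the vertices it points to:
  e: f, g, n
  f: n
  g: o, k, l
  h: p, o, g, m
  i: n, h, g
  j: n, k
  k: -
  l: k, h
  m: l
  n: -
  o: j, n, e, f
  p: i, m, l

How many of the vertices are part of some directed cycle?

8

A vertex is on a directed cycle iff it belongs to a strongly connected component of size ≥ 2 (or has a self-loop).
The vertices on cycles are {e, g, h, i, l, m, o, p} — 8 in total.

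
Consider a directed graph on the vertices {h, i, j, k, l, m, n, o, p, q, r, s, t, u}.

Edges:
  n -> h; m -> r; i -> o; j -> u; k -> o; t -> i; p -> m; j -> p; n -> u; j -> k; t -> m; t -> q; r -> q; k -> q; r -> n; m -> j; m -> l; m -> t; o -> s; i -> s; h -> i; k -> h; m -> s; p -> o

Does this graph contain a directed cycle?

DFS with white/gray/black marking, starting from i:
i gray
  s gray
  s black
  o gray
    o→s: s black — skip
  o black
i black
h gray
  h→i: i black — skip
h black
j gray
  p gray
    p→o: o black — skip
    m gray
      m→j: j is gray → back edge
Back edge found, so a cycle exists: j → p → m → j.

Yes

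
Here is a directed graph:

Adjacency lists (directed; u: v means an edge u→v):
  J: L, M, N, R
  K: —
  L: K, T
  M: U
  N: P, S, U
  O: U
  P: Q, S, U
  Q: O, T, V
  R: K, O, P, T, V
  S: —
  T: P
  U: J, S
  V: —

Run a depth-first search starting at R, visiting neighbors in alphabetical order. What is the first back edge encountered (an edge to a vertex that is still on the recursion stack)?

Q->O

DFS from R (visiting neighbors in alphabetical order); mark gray on enter, black on exit:
R gray
  K gray
  K black
  O gray
    U gray
      J gray
        L gray
          L→K: K black — skip
          T gray
            P gray
              Q gray
                Q→O: O is gray → back edge
First back edge: Q → O.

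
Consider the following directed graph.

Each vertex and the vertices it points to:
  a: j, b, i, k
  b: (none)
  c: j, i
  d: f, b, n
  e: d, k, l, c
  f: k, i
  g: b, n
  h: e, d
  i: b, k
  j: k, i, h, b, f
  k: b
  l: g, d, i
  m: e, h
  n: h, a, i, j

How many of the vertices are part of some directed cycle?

9

A vertex is on a directed cycle iff it belongs to a strongly connected component of size ≥ 2 (or has a self-loop).
The vertices on cycles are {a, c, d, e, g, h, j, l, n} — 9 in total.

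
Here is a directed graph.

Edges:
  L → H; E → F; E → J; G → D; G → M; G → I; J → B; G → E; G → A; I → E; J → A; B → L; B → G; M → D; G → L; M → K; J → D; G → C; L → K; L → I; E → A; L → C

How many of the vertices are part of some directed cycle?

6

A vertex is on a directed cycle iff it belongs to a strongly connected component of size ≥ 2 (or has a self-loop).
The vertices on cycles are {B, E, G, I, J, L} — 6 in total.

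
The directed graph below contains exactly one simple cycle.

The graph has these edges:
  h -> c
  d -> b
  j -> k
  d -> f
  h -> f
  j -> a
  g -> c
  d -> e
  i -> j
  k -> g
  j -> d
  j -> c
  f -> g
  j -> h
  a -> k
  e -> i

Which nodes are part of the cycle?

DFS with gray/black marking from j:
j gray
  k gray
    g gray
      c gray
      c black
    g black
  k black
  j→c: c black — skip
  d gray
    b gray
    b black
    f gray
      f→g: g black — skip
    f black
    e gray
      i gray
        i→j: j is gray → back edge
Back edge closes the cycle j → d → e → i → j; its vertices are {d, e, i, j}.

d, e, i, j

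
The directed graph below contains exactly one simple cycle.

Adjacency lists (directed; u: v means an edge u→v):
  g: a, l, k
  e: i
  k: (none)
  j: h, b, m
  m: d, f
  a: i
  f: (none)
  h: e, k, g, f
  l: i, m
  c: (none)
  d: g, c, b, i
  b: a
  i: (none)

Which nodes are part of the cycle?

DFS with gray/black marking from m:
m gray
  d gray
    g gray
      a gray
        i gray
        i black
      a black
      l gray
        l→i: i black — skip
        l→m: m is gray → back edge
Back edge closes the cycle m → d → g → l → m; its vertices are {d, g, l, m}.

d, g, l, m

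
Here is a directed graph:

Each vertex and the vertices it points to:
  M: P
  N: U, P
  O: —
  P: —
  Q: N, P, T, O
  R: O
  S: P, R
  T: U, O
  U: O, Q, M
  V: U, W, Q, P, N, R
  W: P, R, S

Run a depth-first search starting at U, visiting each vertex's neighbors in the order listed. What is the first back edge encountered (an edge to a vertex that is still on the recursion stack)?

DFS from U (visiting each vertex's neighbors in the order listed); mark gray on enter, black on exit:
U gray
  O gray
  O black
  Q gray
    N gray
      N→U: U is gray → back edge
First back edge: N → U.

N->U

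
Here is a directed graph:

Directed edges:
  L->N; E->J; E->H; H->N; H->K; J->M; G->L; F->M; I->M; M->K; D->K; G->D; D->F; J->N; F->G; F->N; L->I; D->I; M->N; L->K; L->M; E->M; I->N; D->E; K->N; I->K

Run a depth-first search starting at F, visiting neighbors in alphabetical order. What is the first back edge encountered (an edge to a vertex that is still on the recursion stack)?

D->F

DFS from F (visiting neighbors in alphabetical order); mark gray on enter, black on exit:
F gray
  G gray
    D gray
      E gray
        H gray
          K gray
            N gray
            N black
          K black
          H→N: N black — skip
        H black
        J gray
          M gray
            M→K: K black — skip
            M→N: N black — skip
          M black
          J→N: N black — skip
        J black
        E→M: M black — skip
      E black
      D→F: F is gray → back edge
First back edge: D → F.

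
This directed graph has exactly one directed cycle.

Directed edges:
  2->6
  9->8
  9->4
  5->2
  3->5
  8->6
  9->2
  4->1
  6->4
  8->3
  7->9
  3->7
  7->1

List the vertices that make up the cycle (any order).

DFS with gray/black marking from 3:
3 gray
  7 gray
    1 gray
    1 black
    9 gray
      8 gray
        6 gray
          4 gray
            4→1: 1 black — skip
          4 black
        6 black
        8→3: 3 is gray → back edge
Back edge closes the cycle 3 → 7 → 9 → 8 → 3; its vertices are {3, 7, 8, 9}.

3, 7, 8, 9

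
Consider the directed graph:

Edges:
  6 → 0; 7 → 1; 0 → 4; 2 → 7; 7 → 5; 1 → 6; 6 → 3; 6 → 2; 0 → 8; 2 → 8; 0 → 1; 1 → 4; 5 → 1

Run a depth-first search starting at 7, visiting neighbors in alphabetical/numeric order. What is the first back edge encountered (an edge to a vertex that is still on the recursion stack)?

0→1

DFS from 7 (visiting neighbors in alphabetical/numeric order); mark gray on enter, black on exit:
7 gray
  1 gray
    4 gray
    4 black
    6 gray
      0 gray
        0→1: 1 is gray → back edge
First back edge: 0 → 1.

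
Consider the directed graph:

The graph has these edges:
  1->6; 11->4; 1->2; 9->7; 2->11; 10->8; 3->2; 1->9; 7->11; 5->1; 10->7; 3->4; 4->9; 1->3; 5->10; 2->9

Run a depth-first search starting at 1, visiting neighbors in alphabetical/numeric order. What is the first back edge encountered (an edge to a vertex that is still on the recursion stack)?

4→9

DFS from 1 (visiting neighbors in alphabetical/numeric order); mark gray on enter, black on exit:
1 gray
  2 gray
    9 gray
      7 gray
        11 gray
          4 gray
            4→9: 9 is gray → back edge
First back edge: 4 → 9.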